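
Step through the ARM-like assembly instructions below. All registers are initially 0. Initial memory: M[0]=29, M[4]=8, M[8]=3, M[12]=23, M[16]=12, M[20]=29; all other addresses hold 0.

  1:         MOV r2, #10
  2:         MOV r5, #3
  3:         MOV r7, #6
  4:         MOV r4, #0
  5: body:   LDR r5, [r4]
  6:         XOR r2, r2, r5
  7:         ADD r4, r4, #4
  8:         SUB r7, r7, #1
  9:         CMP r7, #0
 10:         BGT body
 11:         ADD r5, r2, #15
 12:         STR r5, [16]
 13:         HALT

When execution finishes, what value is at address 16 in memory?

after MOV r2, #10: r2=10
after MOV r5, #3: r5=3
after MOV r7, #6: r7=6
after MOV r4, #0: r4=0
after LDR r5, [r4]: r5=M[0]=29
after XOR r2, r2, r5: r2=10^29=23
after ADD r4, r4, #4: r4=0+4=4
after SUB r7, r7, #1: r7=6-1=5
CMP r7, #0  (cmp 5,0)
BGT body: taken
after LDR r5, [r4]: r5=M[4]=8
after XOR r2, r2, r5: r2=23^8=31
after ADD r4, r4, #4: r4=4+4=8
after SUB r7, r7, #1: r7=5-1=4
CMP r7, #0  (cmp 4,0)
BGT body: taken
after LDR r5, [r4]: r5=M[8]=3
after XOR r2, r2, r5: r2=31^3=28
after ADD r4, r4, #4: r4=8+4=12
after SUB r7, r7, #1: r7=4-1=3
CMP r7, #0  (cmp 3,0)
BGT body: taken
after LDR r5, [r4]: r5=M[12]=23
after XOR r2, r2, r5: r2=28^23=11
after ADD r4, r4, #4: r4=12+4=16
after SUB r7, r7, #1: r7=3-1=2
CMP r7, #0  (cmp 2,0)
BGT body: taken
after LDR r5, [r4]: r5=M[16]=12
after XOR r2, r2, r5: r2=11^12=7
after ADD r4, r4, #4: r4=16+4=20
after SUB r7, r7, #1: r7=2-1=1
CMP r7, #0  (cmp 1,0)
BGT body: taken
after LDR r5, [r4]: r5=M[20]=29
after XOR r2, r2, r5: r2=7^29=26
after ADD r4, r4, #4: r4=20+4=24
after SUB r7, r7, #1: r7=1-1=0
CMP r7, #0  (cmp 0,0)
BGT body: not taken
after ADD r5, r2, #15: r5=26+15=41
STR r5, [16] → M[16]=41
halt.

41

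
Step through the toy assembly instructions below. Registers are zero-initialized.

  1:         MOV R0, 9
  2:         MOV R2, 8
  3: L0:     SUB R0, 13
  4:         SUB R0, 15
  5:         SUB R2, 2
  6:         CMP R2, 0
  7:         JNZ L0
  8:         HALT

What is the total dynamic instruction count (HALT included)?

23

after MOV R0, 9: R0=9
after MOV R2, 8: R2=8
after SUB R0, 13: R0=9-13=-4
after SUB R0, 15: R0=(-4)-15=-19
after SUB R2, 2: R2=8-2=6
CMP R2, 0  (cmp 6,0)
JNZ L0: taken
after SUB R0, 13: R0=(-19)-13=-32
after SUB R0, 15: R0=(-32)-15=-47
after SUB R2, 2: R2=6-2=4
CMP R2, 0  (cmp 4,0)
JNZ L0: taken
after SUB R0, 13: R0=(-47)-13=-60
after SUB R0, 15: R0=(-60)-15=-75
after SUB R2, 2: R2=4-2=2
CMP R2, 0  (cmp 2,0)
JNZ L0: taken
after SUB R0, 13: R0=(-75)-13=-88
after SUB R0, 15: R0=(-88)-15=-103
after SUB R2, 2: R2=2-2=0
CMP R2, 0  (cmp 0,0)
JNZ L0: not taken
halt.
Total executed instructions: 23.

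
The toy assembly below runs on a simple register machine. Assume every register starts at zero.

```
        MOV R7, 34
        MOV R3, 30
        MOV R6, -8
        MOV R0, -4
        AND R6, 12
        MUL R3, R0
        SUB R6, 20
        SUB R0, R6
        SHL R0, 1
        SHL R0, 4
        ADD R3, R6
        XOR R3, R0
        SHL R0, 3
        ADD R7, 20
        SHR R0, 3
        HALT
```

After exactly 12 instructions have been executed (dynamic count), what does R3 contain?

-388

MOV R7, 34 → R7=34
MOV R3, 30 → R3=30
MOV R6, -8 → R6=-8
MOV R0, -4 → R0=-4
AND R6, 12 → R6=(-8)&12=8
MUL R3, R0 → R3=30*(-4)=-120
SUB R6, 20 → R6=8-20=-12
SUB R0, R6 → R0=(-4)-(-12)=8
SHL R0, 1 → R0=8<<1=16
SHL R0, 4 → R0=16<<4=256
ADD R3, R6 → R3=(-120)+(-12)=-132
XOR R3, R0 → R3=(-132)^256=-388
After step 12: R3 = -388.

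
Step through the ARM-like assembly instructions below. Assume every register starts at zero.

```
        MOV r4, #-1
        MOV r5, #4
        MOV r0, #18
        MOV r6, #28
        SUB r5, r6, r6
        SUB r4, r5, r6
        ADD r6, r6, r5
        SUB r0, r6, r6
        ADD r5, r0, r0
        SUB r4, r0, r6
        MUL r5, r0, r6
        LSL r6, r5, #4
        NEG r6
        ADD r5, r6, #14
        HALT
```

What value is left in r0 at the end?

0

MOV r4, #-1 → r4=-1
MOV r5, #4 → r5=4
MOV r0, #18 → r0=18
MOV r6, #28 → r6=28
SUB r5, r6, r6 → r5=28-28=0
SUB r4, r5, r6 → r4=0-28=-28
ADD r6, r6, r5 → r6=28+0=28
SUB r0, r6, r6 → r0=28-28=0
ADD r5, r0, r0 → r5=0+0=0
SUB r4, r0, r6 → r4=0-28=-28
MUL r5, r0, r6 → r5=0*28=0
LSL r6, r5, #4 → r6=0<<4=0
NEG r6 → r6=-(0)=0
ADD r5, r6, #14 → r5=0+14=14
halt.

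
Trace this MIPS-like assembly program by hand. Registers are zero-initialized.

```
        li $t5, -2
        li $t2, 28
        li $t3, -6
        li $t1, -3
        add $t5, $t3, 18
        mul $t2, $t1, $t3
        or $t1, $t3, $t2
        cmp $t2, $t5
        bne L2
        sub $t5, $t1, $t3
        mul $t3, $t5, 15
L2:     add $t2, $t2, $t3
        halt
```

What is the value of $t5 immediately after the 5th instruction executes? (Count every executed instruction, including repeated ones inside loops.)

li $t5, -2 → $t5=-2
li $t2, 28 → $t2=28
li $t3, -6 → $t3=-6
li $t1, -3 → $t1=-3
add $t5, $t3, 18 → $t5=(-6)+18=12
After step 5: $t5 = 12.

12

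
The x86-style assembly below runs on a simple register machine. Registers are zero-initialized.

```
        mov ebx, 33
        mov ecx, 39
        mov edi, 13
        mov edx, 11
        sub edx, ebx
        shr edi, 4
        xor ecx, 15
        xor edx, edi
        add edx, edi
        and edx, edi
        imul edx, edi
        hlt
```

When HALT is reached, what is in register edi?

0

after mov ebx, 33: ebx=33
after mov ecx, 39: ecx=39
after mov edi, 13: edi=13
after mov edx, 11: edx=11
after sub edx, ebx: edx=11-33=-22
after shr edi, 4: edi=13>>4=0
after xor ecx, 15: ecx=39^15=40
after xor edx, edi: edx=(-22)^0=-22
after add edx, edi: edx=(-22)+0=-22
after and edx, edi: edx=(-22)&0=0
after imul edx, edi: edx=0*0=0
halt.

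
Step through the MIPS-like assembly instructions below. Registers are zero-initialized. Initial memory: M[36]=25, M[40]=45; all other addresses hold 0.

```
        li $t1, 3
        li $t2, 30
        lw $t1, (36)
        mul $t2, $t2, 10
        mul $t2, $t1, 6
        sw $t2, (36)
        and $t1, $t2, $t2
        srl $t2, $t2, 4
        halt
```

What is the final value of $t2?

9

li $t1, 3 → $t1=3
li $t2, 30 → $t2=30
lw $t1, (36) → $t1=M[36]=25
mul $t2, $t2, 10 → $t2=30*10=300
mul $t2, $t1, 6 → $t2=25*6=150
sw $t2, (36) → M[36]=150
and $t1, $t2, $t2 → $t1=150&150=150
srl $t2, $t2, 4 → $t2=150>>4=9
halt.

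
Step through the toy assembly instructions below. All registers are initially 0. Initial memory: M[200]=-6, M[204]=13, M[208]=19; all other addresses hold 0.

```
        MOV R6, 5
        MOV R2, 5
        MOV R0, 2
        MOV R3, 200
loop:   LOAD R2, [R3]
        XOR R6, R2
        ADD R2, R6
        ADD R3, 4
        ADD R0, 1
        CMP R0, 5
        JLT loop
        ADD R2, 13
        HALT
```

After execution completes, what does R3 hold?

MOV R6, 5 → R6=5
MOV R2, 5 → R2=5
MOV R0, 2 → R0=2
MOV R3, 200 → R3=200
LOAD R2, [R3] → R2=M[200]=-6
XOR R6, R2 → R6=5^(-6)=-1
ADD R2, R6 → R2=(-6)+(-1)=-7
ADD R3, 4 → R3=200+4=204
ADD R0, 1 → R0=2+1=3
CMP R0, 5  (cmp 3,5)
JLT loop: taken
LOAD R2, [R3] → R2=M[204]=13
XOR R6, R2 → R6=(-1)^13=-14
ADD R2, R6 → R2=13+(-14)=-1
ADD R3, 4 → R3=204+4=208
ADD R0, 1 → R0=3+1=4
CMP R0, 5  (cmp 4,5)
JLT loop: taken
LOAD R2, [R3] → R2=M[208]=19
XOR R6, R2 → R6=(-14)^19=-31
ADD R2, R6 → R2=19+(-31)=-12
ADD R3, 4 → R3=208+4=212
ADD R0, 1 → R0=4+1=5
CMP R0, 5  (cmp 5,5)
JLT loop: not taken
ADD R2, 13 → R2=(-12)+13=1
halt.

212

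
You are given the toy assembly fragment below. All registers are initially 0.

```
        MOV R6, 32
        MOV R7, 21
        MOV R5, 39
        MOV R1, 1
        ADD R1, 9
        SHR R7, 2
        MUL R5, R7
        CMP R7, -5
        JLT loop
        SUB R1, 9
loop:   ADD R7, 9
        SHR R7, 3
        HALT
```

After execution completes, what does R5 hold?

after MOV R6, 32: R6=32
after MOV R7, 21: R7=21
after MOV R5, 39: R5=39
after MOV R1, 1: R1=1
after ADD R1, 9: R1=1+9=10
after SHR R7, 2: R7=21>>2=5
after MUL R5, R7: R5=39*5=195
CMP R7, -5  (cmp 5,-5)
JLT loop: not taken
after SUB R1, 9: R1=10-9=1
after ADD R7, 9: R7=5+9=14
after SHR R7, 3: R7=14>>3=1
halt.

195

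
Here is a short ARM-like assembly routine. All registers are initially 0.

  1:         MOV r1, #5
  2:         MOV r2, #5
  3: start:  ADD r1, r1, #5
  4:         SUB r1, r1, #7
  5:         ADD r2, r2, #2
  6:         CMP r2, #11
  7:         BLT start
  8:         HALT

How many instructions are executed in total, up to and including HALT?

r1=5
r2=5
r1=5+5=10
r1=10-7=3
r2=5+2=7
CMP r2, #11  (cmp 7,11)
BLT start: taken
r1=3+5=8
r1=8-7=1
r2=7+2=9
CMP r2, #11  (cmp 9,11)
BLT start: taken
r1=1+5=6
r1=6-7=-1
r2=9+2=11
CMP r2, #11  (cmp 11,11)
BLT start: not taken
halt.
Total executed instructions: 18.

18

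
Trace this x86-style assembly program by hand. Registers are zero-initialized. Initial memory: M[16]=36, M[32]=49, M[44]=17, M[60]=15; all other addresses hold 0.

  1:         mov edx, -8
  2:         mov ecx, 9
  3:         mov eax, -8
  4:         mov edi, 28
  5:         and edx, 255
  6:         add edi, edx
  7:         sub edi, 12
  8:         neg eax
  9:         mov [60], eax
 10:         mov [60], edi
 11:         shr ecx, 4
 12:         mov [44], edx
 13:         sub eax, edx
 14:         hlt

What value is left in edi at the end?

264

mov edx, -8 → edx=-8
mov ecx, 9 → ecx=9
mov eax, -8 → eax=-8
mov edi, 28 → edi=28
and edx, 255 → edx=(-8)&255=248
add edi, edx → edi=28+248=276
sub edi, 12 → edi=276-12=264
neg eax → eax=-(-8)=8
mov [60], eax → M[60]=8
mov [60], edi → M[60]=264
shr ecx, 4 → ecx=9>>4=0
mov [44], edx → M[44]=248
sub eax, edx → eax=8-248=-240
halt.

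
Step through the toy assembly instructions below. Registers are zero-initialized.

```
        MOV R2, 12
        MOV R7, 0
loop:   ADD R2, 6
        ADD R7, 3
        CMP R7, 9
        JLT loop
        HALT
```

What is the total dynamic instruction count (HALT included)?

15

after MOV R2, 12: R2=12
after MOV R7, 0: R7=0
after ADD R2, 6: R2=12+6=18
after ADD R7, 3: R7=0+3=3
CMP R7, 9  (cmp 3,9)
JLT loop: taken
after ADD R2, 6: R2=18+6=24
after ADD R7, 3: R7=3+3=6
CMP R7, 9  (cmp 6,9)
JLT loop: taken
after ADD R2, 6: R2=24+6=30
after ADD R7, 3: R7=6+3=9
CMP R7, 9  (cmp 9,9)
JLT loop: not taken
halt.
Total executed instructions: 15.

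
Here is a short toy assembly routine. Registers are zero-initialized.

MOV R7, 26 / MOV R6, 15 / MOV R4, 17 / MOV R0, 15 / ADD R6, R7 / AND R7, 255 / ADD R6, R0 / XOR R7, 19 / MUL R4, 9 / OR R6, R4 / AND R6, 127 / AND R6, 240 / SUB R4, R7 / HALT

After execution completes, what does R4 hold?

MOV R7, 26 → R7=26
MOV R6, 15 → R6=15
MOV R4, 17 → R4=17
MOV R0, 15 → R0=15
ADD R6, R7 → R6=15+26=41
AND R7, 255 → R7=26&255=26
ADD R6, R0 → R6=41+15=56
XOR R7, 19 → R7=26^19=9
MUL R4, 9 → R4=17*9=153
OR R6, R4 → R6=56|153=185
AND R6, 127 → R6=185&127=57
AND R6, 240 → R6=57&240=48
SUB R4, R7 → R4=153-9=144
halt.

144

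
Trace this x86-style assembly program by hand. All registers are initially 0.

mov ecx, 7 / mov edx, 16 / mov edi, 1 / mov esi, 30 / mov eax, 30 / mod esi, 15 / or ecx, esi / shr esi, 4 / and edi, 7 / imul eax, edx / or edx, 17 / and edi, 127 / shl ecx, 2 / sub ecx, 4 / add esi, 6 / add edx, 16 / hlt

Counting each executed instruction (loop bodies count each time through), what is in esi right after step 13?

mov ecx, 7 → ecx=7
mov edx, 16 → edx=16
mov edi, 1 → edi=1
mov esi, 30 → esi=30
mov eax, 30 → eax=30
mod esi, 15 → esi=30%15=0
or ecx, esi → ecx=7|0=7
shr esi, 4 → esi=0>>4=0
and edi, 7 → edi=1&7=1
imul eax, edx → eax=30*16=480
or edx, 17 → edx=16|17=17
and edi, 127 → edi=1&127=1
shl ecx, 2 → ecx=7<<2=28
After step 13: esi = 0.

0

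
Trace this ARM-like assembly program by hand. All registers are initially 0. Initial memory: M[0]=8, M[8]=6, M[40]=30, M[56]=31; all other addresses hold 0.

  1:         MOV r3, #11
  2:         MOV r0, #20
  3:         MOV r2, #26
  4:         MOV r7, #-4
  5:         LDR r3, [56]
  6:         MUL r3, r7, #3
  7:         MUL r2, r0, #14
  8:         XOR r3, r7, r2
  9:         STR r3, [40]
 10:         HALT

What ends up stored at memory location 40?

-284

r3=11
r0=20
r2=26
r7=-4
r3=M[56]=31
r3=(-4)*3=-12
r2=20*14=280
r3=(-4)^280=-284
STR r3, [40] → M[40]=-284
halt.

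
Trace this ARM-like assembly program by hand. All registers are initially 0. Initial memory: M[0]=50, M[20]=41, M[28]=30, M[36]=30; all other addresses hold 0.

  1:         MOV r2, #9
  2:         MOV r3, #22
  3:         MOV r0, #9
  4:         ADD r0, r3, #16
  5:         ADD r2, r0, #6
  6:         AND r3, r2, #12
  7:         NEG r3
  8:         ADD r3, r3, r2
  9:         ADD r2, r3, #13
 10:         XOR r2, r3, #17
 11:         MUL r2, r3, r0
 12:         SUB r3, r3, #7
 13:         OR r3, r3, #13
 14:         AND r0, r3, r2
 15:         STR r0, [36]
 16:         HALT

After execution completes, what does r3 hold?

MOV r2, #9 → r2=9
MOV r3, #22 → r3=22
MOV r0, #9 → r0=9
ADD r0, r3, #16 → r0=22+16=38
ADD r2, r0, #6 → r2=38+6=44
AND r3, r2, #12 → r3=44&12=12
NEG r3 → r3=-(12)=-12
ADD r3, r3, r2 → r3=(-12)+44=32
ADD r2, r3, #13 → r2=32+13=45
XOR r2, r3, #17 → r2=32^17=49
MUL r2, r3, r0 → r2=32*38=1216
SUB r3, r3, #7 → r3=32-7=25
OR r3, r3, #13 → r3=25|13=29
AND r0, r3, r2 → r0=29&1216=0
STR r0, [36] → M[36]=0
halt.

29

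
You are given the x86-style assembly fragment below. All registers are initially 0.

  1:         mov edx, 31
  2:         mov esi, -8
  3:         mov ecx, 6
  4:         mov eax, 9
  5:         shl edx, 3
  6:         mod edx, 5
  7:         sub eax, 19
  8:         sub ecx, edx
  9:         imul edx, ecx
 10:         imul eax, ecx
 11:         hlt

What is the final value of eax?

edx=31
esi=-8
ecx=6
eax=9
edx=31<<3=248
edx=248%5=3
eax=9-19=-10
ecx=6-3=3
edx=3*3=9
eax=(-10)*3=-30
halt.

-30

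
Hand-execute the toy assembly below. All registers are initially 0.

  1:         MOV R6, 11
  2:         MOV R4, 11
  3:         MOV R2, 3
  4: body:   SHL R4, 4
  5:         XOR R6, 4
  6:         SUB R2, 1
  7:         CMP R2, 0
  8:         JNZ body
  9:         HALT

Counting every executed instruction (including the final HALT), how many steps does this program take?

19

after MOV R6, 11: R6=11
after MOV R4, 11: R4=11
after MOV R2, 3: R2=3
after SHL R4, 4: R4=11<<4=176
after XOR R6, 4: R6=11^4=15
after SUB R2, 1: R2=3-1=2
CMP R2, 0  (cmp 2,0)
JNZ body: taken
after SHL R4, 4: R4=176<<4=2816
after XOR R6, 4: R6=15^4=11
after SUB R2, 1: R2=2-1=1
CMP R2, 0  (cmp 1,0)
JNZ body: taken
after SHL R4, 4: R4=2816<<4=45056
after XOR R6, 4: R6=11^4=15
after SUB R2, 1: R2=1-1=0
CMP R2, 0  (cmp 0,0)
JNZ body: not taken
halt.
Total executed instructions: 19.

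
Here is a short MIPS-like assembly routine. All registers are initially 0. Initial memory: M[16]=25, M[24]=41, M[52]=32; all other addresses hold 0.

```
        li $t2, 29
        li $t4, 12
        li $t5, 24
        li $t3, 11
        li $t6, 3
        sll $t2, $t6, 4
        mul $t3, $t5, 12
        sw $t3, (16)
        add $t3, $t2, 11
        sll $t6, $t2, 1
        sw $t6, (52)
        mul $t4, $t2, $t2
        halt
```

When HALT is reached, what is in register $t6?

after li $t2, 29: $t2=29
after li $t4, 12: $t4=12
after li $t5, 24: $t5=24
after li $t3, 11: $t3=11
after li $t6, 3: $t6=3
after sll $t2, $t6, 4: $t2=3<<4=48
after mul $t3, $t5, 12: $t3=24*12=288
sw $t3, (16) → M[16]=288
after add $t3, $t2, 11: $t3=48+11=59
after sll $t6, $t2, 1: $t6=48<<1=96
sw $t6, (52) → M[52]=96
after mul $t4, $t2, $t2: $t4=48*48=2304
halt.

96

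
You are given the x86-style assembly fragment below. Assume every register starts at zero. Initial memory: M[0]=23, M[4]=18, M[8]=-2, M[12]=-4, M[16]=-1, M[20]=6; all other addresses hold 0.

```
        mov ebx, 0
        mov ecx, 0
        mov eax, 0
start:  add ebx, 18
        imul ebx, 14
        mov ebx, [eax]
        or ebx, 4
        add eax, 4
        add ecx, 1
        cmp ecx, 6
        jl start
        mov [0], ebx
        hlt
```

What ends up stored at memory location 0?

ebx=0
ecx=0
eax=0
ebx=0+18=18
ebx=18*14=252
ebx=M[0]=23
ebx=23|4=23
eax=0+4=4
ecx=0+1=1
cmp ecx, 6  (cmp 1,6)
jl start: taken
ebx=23+18=41
ebx=41*14=574
ebx=M[4]=18
ebx=18|4=22
eax=4+4=8
ecx=1+1=2
cmp ecx, 6  (cmp 2,6)
jl start: taken
ebx=22+18=40
ebx=40*14=560
ebx=M[8]=-2
ebx=(-2)|4=-2
eax=8+4=12
ecx=2+1=3
cmp ecx, 6  (cmp 3,6)
jl start: taken
ebx=(-2)+18=16
ebx=16*14=224
ebx=M[12]=-4
ebx=(-4)|4=-4
eax=12+4=16
ecx=3+1=4
cmp ecx, 6  (cmp 4,6)
jl start: taken
ebx=(-4)+18=14
ebx=14*14=196
ebx=M[16]=-1
ebx=(-1)|4=-1
eax=16+4=20
ecx=4+1=5
cmp ecx, 6  (cmp 5,6)
jl start: taken
ebx=(-1)+18=17
ebx=17*14=238
ebx=M[20]=6
ebx=6|4=6
eax=20+4=24
ecx=5+1=6
cmp ecx, 6  (cmp 6,6)
jl start: not taken
mov [0], ebx → M[0]=6
halt.

6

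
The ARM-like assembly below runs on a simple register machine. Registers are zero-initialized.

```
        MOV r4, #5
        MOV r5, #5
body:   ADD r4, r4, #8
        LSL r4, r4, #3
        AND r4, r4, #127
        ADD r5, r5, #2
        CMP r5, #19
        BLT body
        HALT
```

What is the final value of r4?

64

r4=5
r5=5
r4=5+8=13
r4=13<<3=104
r4=104&127=104
r5=5+2=7
CMP r5, #19  (cmp 7,19)
BLT body: taken
r4=104+8=112
r4=112<<3=896
r4=896&127=0
r5=7+2=9
CMP r5, #19  (cmp 9,19)
BLT body: taken
r4=0+8=8
r4=8<<3=64
r4=64&127=64
r5=9+2=11
CMP r5, #19  (cmp 11,19)
BLT body: taken
r4=64+8=72
r4=72<<3=576
r4=576&127=64
r5=11+2=13
CMP r5, #19  (cmp 13,19)
BLT body: taken
r4=64+8=72
r4=72<<3=576
r4=576&127=64
r5=13+2=15
CMP r5, #19  (cmp 15,19)
BLT body: taken
r4=64+8=72
r4=72<<3=576
r4=576&127=64
r5=15+2=17
CMP r5, #19  (cmp 17,19)
BLT body: taken
r4=64+8=72
r4=72<<3=576
r4=576&127=64
r5=17+2=19
CMP r5, #19  (cmp 19,19)
BLT body: not taken
halt.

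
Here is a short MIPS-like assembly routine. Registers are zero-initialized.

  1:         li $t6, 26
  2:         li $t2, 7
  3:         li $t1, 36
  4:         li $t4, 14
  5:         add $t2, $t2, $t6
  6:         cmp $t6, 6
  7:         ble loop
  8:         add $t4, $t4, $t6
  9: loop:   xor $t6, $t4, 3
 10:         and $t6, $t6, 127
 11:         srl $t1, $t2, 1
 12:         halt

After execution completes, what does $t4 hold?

40

li $t6, 26 → $t6=26
li $t2, 7 → $t2=7
li $t1, 36 → $t1=36
li $t4, 14 → $t4=14
add $t2, $t2, $t6 → $t2=7+26=33
cmp $t6, 6  (cmp 26,6)
ble loop: not taken
add $t4, $t4, $t6 → $t4=14+26=40
xor $t6, $t4, 3 → $t6=40^3=43
and $t6, $t6, 127 → $t6=43&127=43
srl $t1, $t2, 1 → $t1=33>>1=16
halt.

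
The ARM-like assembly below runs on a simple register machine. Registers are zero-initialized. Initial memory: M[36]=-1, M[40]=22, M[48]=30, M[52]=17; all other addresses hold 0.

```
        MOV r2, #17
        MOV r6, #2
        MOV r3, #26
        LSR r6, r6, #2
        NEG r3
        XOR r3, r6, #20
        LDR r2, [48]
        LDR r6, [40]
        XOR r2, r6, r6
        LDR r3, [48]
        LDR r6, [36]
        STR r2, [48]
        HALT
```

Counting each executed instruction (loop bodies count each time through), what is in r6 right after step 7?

0

r2=17
r6=2
r3=26
r6=2>>2=0
r3=-(26)=-26
r3=0^20=20
r2=M[48]=30
After step 7: r6 = 0.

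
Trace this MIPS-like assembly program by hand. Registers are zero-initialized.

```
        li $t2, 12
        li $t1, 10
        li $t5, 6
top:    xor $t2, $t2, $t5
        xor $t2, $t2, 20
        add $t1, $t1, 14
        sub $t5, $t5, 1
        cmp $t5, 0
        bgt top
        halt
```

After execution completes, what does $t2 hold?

$t2=12
$t1=10
$t5=6
$t2=12^6=10
$t2=10^20=30
$t1=10+14=24
$t5=6-1=5
cmp $t5, 0  (cmp 5,0)
bgt top: taken
$t2=30^5=27
$t2=27^20=15
$t1=24+14=38
$t5=5-1=4
cmp $t5, 0  (cmp 4,0)
bgt top: taken
$t2=15^4=11
$t2=11^20=31
$t1=38+14=52
$t5=4-1=3
cmp $t5, 0  (cmp 3,0)
bgt top: taken
$t2=31^3=28
$t2=28^20=8
$t1=52+14=66
$t5=3-1=2
cmp $t5, 0  (cmp 2,0)
bgt top: taken
$t2=8^2=10
$t2=10^20=30
$t1=66+14=80
$t5=2-1=1
cmp $t5, 0  (cmp 1,0)
bgt top: taken
$t2=30^1=31
$t2=31^20=11
$t1=80+14=94
$t5=1-1=0
cmp $t5, 0  (cmp 0,0)
bgt top: not taken
halt.

11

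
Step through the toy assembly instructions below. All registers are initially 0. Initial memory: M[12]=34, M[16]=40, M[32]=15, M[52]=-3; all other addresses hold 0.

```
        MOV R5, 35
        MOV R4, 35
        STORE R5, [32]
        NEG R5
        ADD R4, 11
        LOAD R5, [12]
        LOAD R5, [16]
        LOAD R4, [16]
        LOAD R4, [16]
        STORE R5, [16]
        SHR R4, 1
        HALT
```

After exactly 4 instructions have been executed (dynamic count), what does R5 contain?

-35

MOV R5, 35 → R5=35
MOV R4, 35 → R4=35
STORE R5, [32] → M[32]=35
NEG R5 → R5=-(35)=-35
After step 4: R5 = -35.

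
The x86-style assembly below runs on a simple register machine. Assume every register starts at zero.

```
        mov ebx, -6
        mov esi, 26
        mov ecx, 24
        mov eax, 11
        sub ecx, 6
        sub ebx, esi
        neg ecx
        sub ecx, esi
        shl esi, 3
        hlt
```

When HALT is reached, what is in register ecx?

mov ebx, -6 → ebx=-6
mov esi, 26 → esi=26
mov ecx, 24 → ecx=24
mov eax, 11 → eax=11
sub ecx, 6 → ecx=24-6=18
sub ebx, esi → ebx=(-6)-26=-32
neg ecx → ecx=-(18)=-18
sub ecx, esi → ecx=(-18)-26=-44
shl esi, 3 → esi=26<<3=208
halt.

-44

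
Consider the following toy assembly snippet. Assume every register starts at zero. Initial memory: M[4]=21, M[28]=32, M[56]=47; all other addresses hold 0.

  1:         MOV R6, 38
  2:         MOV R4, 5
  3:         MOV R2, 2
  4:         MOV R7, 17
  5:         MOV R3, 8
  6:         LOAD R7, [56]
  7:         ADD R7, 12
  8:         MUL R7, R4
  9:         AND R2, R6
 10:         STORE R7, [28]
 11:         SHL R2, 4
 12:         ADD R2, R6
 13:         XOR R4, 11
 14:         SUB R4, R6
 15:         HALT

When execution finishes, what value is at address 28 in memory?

295

MOV R6, 38 → R6=38
MOV R4, 5 → R4=5
MOV R2, 2 → R2=2
MOV R7, 17 → R7=17
MOV R3, 8 → R3=8
LOAD R7, [56] → R7=M[56]=47
ADD R7, 12 → R7=47+12=59
MUL R7, R4 → R7=59*5=295
AND R2, R6 → R2=2&38=2
STORE R7, [28] → M[28]=295
SHL R2, 4 → R2=2<<4=32
ADD R2, R6 → R2=32+38=70
XOR R4, 11 → R4=5^11=14
SUB R4, R6 → R4=14-38=-24
halt.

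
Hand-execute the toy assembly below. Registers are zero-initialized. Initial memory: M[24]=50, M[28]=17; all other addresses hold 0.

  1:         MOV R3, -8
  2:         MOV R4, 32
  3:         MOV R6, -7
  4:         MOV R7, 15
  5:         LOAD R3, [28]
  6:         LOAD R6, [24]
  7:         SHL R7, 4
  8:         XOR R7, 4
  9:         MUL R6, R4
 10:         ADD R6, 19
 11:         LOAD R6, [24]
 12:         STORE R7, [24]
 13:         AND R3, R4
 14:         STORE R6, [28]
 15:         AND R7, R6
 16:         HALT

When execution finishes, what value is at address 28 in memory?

MOV R3, -8 → R3=-8
MOV R4, 32 → R4=32
MOV R6, -7 → R6=-7
MOV R7, 15 → R7=15
LOAD R3, [28] → R3=M[28]=17
LOAD R6, [24] → R6=M[24]=50
SHL R7, 4 → R7=15<<4=240
XOR R7, 4 → R7=240^4=244
MUL R6, R4 → R6=50*32=1600
ADD R6, 19 → R6=1600+19=1619
LOAD R6, [24] → R6=M[24]=50
STORE R7, [24] → M[24]=244
AND R3, R4 → R3=17&32=0
STORE R6, [28] → M[28]=50
AND R7, R6 → R7=244&50=48
halt.

50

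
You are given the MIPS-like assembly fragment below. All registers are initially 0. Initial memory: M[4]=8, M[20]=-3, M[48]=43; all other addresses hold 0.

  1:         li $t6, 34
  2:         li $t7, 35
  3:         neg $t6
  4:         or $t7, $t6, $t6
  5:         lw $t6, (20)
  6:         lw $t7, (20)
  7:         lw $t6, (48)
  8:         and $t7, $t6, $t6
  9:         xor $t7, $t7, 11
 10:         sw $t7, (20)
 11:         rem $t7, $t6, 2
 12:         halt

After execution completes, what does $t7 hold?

1

after li $t6, 34: $t6=34
after li $t7, 35: $t7=35
after neg $t6: $t6=-(34)=-34
after or $t7, $t6, $t6: $t7=(-34)|(-34)=-34
after lw $t6, (20): $t6=M[20]=-3
after lw $t7, (20): $t7=M[20]=-3
after lw $t6, (48): $t6=M[48]=43
after and $t7, $t6, $t6: $t7=43&43=43
after xor $t7, $t7, 11: $t7=43^11=32
sw $t7, (20) → M[20]=32
after rem $t7, $t6, 2: $t7=43%2=1
halt.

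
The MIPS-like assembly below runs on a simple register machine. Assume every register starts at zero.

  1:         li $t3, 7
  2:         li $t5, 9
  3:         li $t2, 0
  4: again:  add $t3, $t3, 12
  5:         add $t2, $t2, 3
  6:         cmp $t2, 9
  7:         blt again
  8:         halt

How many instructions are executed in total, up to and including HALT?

16

li $t3, 7 → $t3=7
li $t5, 9 → $t5=9
li $t2, 0 → $t2=0
add $t3, $t3, 12 → $t3=7+12=19
add $t2, $t2, 3 → $t2=0+3=3
cmp $t2, 9  (cmp 3,9)
blt again: taken
add $t3, $t3, 12 → $t3=19+12=31
add $t2, $t2, 3 → $t2=3+3=6
cmp $t2, 9  (cmp 6,9)
blt again: taken
add $t3, $t3, 12 → $t3=31+12=43
add $t2, $t2, 3 → $t2=6+3=9
cmp $t2, 9  (cmp 9,9)
blt again: not taken
halt.
Total executed instructions: 16.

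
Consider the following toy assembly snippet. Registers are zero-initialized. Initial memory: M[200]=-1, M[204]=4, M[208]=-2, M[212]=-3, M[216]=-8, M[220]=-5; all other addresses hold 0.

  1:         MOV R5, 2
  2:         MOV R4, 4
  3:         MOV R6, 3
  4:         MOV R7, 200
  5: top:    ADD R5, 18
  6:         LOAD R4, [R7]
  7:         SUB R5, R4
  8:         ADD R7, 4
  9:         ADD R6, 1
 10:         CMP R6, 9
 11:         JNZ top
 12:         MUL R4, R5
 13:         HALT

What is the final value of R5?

after MOV R5, 2: R5=2
after MOV R4, 4: R4=4
after MOV R6, 3: R6=3
after MOV R7, 200: R7=200
after ADD R5, 18: R5=2+18=20
after LOAD R4, [R7]: R4=M[200]=-1
after SUB R5, R4: R5=20-(-1)=21
after ADD R7, 4: R7=200+4=204
after ADD R6, 1: R6=3+1=4
CMP R6, 9  (cmp 4,9)
JNZ top: taken
after ADD R5, 18: R5=21+18=39
after LOAD R4, [R7]: R4=M[204]=4
after SUB R5, R4: R5=39-4=35
after ADD R7, 4: R7=204+4=208
after ADD R6, 1: R6=4+1=5
CMP R6, 9  (cmp 5,9)
JNZ top: taken
after ADD R5, 18: R5=35+18=53
after LOAD R4, [R7]: R4=M[208]=-2
after SUB R5, R4: R5=53-(-2)=55
after ADD R7, 4: R7=208+4=212
after ADD R6, 1: R6=5+1=6
CMP R6, 9  (cmp 6,9)
JNZ top: taken
after ADD R5, 18: R5=55+18=73
after LOAD R4, [R7]: R4=M[212]=-3
after SUB R5, R4: R5=73-(-3)=76
after ADD R7, 4: R7=212+4=216
after ADD R6, 1: R6=6+1=7
CMP R6, 9  (cmp 7,9)
JNZ top: taken
after ADD R5, 18: R5=76+18=94
after LOAD R4, [R7]: R4=M[216]=-8
after SUB R5, R4: R5=94-(-8)=102
after ADD R7, 4: R7=216+4=220
after ADD R6, 1: R6=7+1=8
CMP R6, 9  (cmp 8,9)
JNZ top: taken
after ADD R5, 18: R5=102+18=120
after LOAD R4, [R7]: R4=M[220]=-5
after SUB R5, R4: R5=120-(-5)=125
after ADD R7, 4: R7=220+4=224
after ADD R6, 1: R6=8+1=9
CMP R6, 9  (cmp 9,9)
JNZ top: not taken
after MUL R4, R5: R4=(-5)*125=-625
halt.

125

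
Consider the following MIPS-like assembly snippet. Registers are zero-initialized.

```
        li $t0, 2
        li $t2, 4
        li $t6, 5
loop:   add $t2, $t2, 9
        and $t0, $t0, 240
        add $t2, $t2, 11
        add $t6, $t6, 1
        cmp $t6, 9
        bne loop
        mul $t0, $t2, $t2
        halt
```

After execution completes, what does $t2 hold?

li $t0, 2 → $t0=2
li $t2, 4 → $t2=4
li $t6, 5 → $t6=5
add $t2, $t2, 9 → $t2=4+9=13
and $t0, $t0, 240 → $t0=2&240=0
add $t2, $t2, 11 → $t2=13+11=24
add $t6, $t6, 1 → $t6=5+1=6
cmp $t6, 9  (cmp 6,9)
bne loop: taken
add $t2, $t2, 9 → $t2=24+9=33
and $t0, $t0, 240 → $t0=0&240=0
add $t2, $t2, 11 → $t2=33+11=44
add $t6, $t6, 1 → $t6=6+1=7
cmp $t6, 9  (cmp 7,9)
bne loop: taken
add $t2, $t2, 9 → $t2=44+9=53
and $t0, $t0, 240 → $t0=0&240=0
add $t2, $t2, 11 → $t2=53+11=64
add $t6, $t6, 1 → $t6=7+1=8
cmp $t6, 9  (cmp 8,9)
bne loop: taken
add $t2, $t2, 9 → $t2=64+9=73
and $t0, $t0, 240 → $t0=0&240=0
add $t2, $t2, 11 → $t2=73+11=84
add $t6, $t6, 1 → $t6=8+1=9
cmp $t6, 9  (cmp 9,9)
bne loop: not taken
mul $t0, $t2, $t2 → $t0=84*84=7056
halt.

84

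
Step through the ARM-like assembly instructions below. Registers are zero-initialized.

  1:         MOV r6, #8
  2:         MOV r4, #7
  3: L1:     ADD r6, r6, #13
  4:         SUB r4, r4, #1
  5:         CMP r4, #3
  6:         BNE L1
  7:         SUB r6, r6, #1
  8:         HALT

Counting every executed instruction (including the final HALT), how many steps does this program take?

20

MOV r6, #8 → r6=8
MOV r4, #7 → r4=7
ADD r6, r6, #13 → r6=8+13=21
SUB r4, r4, #1 → r4=7-1=6
CMP r4, #3  (cmp 6,3)
BNE L1: taken
ADD r6, r6, #13 → r6=21+13=34
SUB r4, r4, #1 → r4=6-1=5
CMP r4, #3  (cmp 5,3)
BNE L1: taken
ADD r6, r6, #13 → r6=34+13=47
SUB r4, r4, #1 → r4=5-1=4
CMP r4, #3  (cmp 4,3)
BNE L1: taken
ADD r6, r6, #13 → r6=47+13=60
SUB r4, r4, #1 → r4=4-1=3
CMP r4, #3  (cmp 3,3)
BNE L1: not taken
SUB r6, r6, #1 → r6=60-1=59
halt.
Total executed instructions: 20.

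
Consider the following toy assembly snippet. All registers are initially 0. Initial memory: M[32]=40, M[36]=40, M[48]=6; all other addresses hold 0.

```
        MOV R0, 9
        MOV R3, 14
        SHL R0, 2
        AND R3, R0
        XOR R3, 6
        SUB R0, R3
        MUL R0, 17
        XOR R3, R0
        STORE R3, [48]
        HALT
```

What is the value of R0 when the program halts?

578

MOV R0, 9 → R0=9
MOV R3, 14 → R3=14
SHL R0, 2 → R0=9<<2=36
AND R3, R0 → R3=14&36=4
XOR R3, 6 → R3=4^6=2
SUB R0, R3 → R0=36-2=34
MUL R0, 17 → R0=34*17=578
XOR R3, R0 → R3=2^578=576
STORE R3, [48] → M[48]=576
halt.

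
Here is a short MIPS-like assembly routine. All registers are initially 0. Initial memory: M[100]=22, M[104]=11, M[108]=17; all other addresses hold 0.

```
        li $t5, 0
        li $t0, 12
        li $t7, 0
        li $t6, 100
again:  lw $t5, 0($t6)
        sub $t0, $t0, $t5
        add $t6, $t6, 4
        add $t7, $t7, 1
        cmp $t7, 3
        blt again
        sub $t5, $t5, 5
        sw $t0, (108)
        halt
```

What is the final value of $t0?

after li $t5, 0: $t5=0
after li $t0, 12: $t0=12
after li $t7, 0: $t7=0
after li $t6, 100: $t6=100
after lw $t5, 0($t6): $t5=M[100]=22
after sub $t0, $t0, $t5: $t0=12-22=-10
after add $t6, $t6, 4: $t6=100+4=104
after add $t7, $t7, 1: $t7=0+1=1
cmp $t7, 3  (cmp 1,3)
blt again: taken
after lw $t5, 0($t6): $t5=M[104]=11
after sub $t0, $t0, $t5: $t0=(-10)-11=-21
after add $t6, $t6, 4: $t6=104+4=108
after add $t7, $t7, 1: $t7=1+1=2
cmp $t7, 3  (cmp 2,3)
blt again: taken
after lw $t5, 0($t6): $t5=M[108]=17
after sub $t0, $t0, $t5: $t0=(-21)-17=-38
after add $t6, $t6, 4: $t6=108+4=112
after add $t7, $t7, 1: $t7=2+1=3
cmp $t7, 3  (cmp 3,3)
blt again: not taken
after sub $t5, $t5, 5: $t5=17-5=12
sw $t0, (108) → M[108]=-38
halt.

-38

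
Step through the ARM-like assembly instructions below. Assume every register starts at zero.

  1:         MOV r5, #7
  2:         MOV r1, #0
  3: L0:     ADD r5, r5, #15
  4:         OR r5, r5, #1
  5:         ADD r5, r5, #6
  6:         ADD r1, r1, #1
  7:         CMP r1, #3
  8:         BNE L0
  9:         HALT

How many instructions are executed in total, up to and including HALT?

r5=7
r1=0
r5=7+15=22
r5=22|1=23
r5=23+6=29
r1=0+1=1
CMP r1, #3  (cmp 1,3)
BNE L0: taken
r5=29+15=44
r5=44|1=45
r5=45+6=51
r1=1+1=2
CMP r1, #3  (cmp 2,3)
BNE L0: taken
r5=51+15=66
r5=66|1=67
r5=67+6=73
r1=2+1=3
CMP r1, #3  (cmp 3,3)
BNE L0: not taken
halt.
Total executed instructions: 21.

21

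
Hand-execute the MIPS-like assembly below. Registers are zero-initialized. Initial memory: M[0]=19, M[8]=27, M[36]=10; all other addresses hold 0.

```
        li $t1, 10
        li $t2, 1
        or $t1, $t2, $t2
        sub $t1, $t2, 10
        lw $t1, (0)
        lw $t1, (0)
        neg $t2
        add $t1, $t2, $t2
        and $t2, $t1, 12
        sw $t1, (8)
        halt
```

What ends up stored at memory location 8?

after li $t1, 10: $t1=10
after li $t2, 1: $t2=1
after or $t1, $t2, $t2: $t1=1|1=1
after sub $t1, $t2, 10: $t1=1-10=-9
after lw $t1, (0): $t1=M[0]=19
after lw $t1, (0): $t1=M[0]=19
after neg $t2: $t2=-(1)=-1
after add $t1, $t2, $t2: $t1=(-1)+(-1)=-2
after and $t2, $t1, 12: $t2=(-2)&12=12
sw $t1, (8) → M[8]=-2
halt.

-2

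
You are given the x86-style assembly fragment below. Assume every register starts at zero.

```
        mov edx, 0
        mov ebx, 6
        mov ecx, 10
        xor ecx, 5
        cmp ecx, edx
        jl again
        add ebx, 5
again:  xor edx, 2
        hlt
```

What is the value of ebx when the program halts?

11

edx=0
ebx=6
ecx=10
ecx=10^5=15
cmp ecx, edx  (cmp 15,0)
jl again: not taken
ebx=6+5=11
edx=0^2=2
halt.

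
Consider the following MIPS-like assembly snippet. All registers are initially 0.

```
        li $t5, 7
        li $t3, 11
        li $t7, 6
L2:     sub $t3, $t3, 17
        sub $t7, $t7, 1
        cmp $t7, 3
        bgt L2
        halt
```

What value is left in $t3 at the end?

-40

$t5=7
$t3=11
$t7=6
$t3=11-17=-6
$t7=6-1=5
cmp $t7, 3  (cmp 5,3)
bgt L2: taken
$t3=(-6)-17=-23
$t7=5-1=4
cmp $t7, 3  (cmp 4,3)
bgt L2: taken
$t3=(-23)-17=-40
$t7=4-1=3
cmp $t7, 3  (cmp 3,3)
bgt L2: not taken
halt.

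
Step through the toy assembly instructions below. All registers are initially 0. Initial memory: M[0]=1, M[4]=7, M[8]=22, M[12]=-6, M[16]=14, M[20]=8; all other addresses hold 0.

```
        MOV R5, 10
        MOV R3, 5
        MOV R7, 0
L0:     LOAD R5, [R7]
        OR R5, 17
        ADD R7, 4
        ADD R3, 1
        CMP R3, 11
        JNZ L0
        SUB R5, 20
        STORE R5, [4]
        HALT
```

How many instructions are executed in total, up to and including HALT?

42

after MOV R5, 10: R5=10
after MOV R3, 5: R3=5
after MOV R7, 0: R7=0
after LOAD R5, [R7]: R5=M[0]=1
after OR R5, 17: R5=1|17=17
after ADD R7, 4: R7=0+4=4
after ADD R3, 1: R3=5+1=6
CMP R3, 11  (cmp 6,11)
JNZ L0: taken
after LOAD R5, [R7]: R5=M[4]=7
after OR R5, 17: R5=7|17=23
after ADD R7, 4: R7=4+4=8
after ADD R3, 1: R3=6+1=7
CMP R3, 11  (cmp 7,11)
JNZ L0: taken
after LOAD R5, [R7]: R5=M[8]=22
after OR R5, 17: R5=22|17=23
after ADD R7, 4: R7=8+4=12
after ADD R3, 1: R3=7+1=8
CMP R3, 11  (cmp 8,11)
JNZ L0: taken
after LOAD R5, [R7]: R5=M[12]=-6
after OR R5, 17: R5=(-6)|17=-5
after ADD R7, 4: R7=12+4=16
after ADD R3, 1: R3=8+1=9
CMP R3, 11  (cmp 9,11)
JNZ L0: taken
after LOAD R5, [R7]: R5=M[16]=14
after OR R5, 17: R5=14|17=31
after ADD R7, 4: R7=16+4=20
after ADD R3, 1: R3=9+1=10
CMP R3, 11  (cmp 10,11)
JNZ L0: taken
after LOAD R5, [R7]: R5=M[20]=8
after OR R5, 17: R5=8|17=25
after ADD R7, 4: R7=20+4=24
after ADD R3, 1: R3=10+1=11
CMP R3, 11  (cmp 11,11)
JNZ L0: not taken
after SUB R5, 20: R5=25-20=5
STORE R5, [4] → M[4]=5
halt.
Total executed instructions: 42.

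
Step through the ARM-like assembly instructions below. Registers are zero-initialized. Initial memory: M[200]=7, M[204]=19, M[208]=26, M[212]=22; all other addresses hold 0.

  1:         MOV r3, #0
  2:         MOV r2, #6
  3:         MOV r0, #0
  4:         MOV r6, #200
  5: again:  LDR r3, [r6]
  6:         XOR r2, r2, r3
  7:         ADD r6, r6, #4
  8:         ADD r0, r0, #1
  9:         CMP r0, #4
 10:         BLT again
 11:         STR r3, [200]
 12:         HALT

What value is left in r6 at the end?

MOV r3, #0 → r3=0
MOV r2, #6 → r2=6
MOV r0, #0 → r0=0
MOV r6, #200 → r6=200
LDR r3, [r6] → r3=M[200]=7
XOR r2, r2, r3 → r2=6^7=1
ADD r6, r6, #4 → r6=200+4=204
ADD r0, r0, #1 → r0=0+1=1
CMP r0, #4  (cmp 1,4)
BLT again: taken
LDR r3, [r6] → r3=M[204]=19
XOR r2, r2, r3 → r2=1^19=18
ADD r6, r6, #4 → r6=204+4=208
ADD r0, r0, #1 → r0=1+1=2
CMP r0, #4  (cmp 2,4)
BLT again: taken
LDR r3, [r6] → r3=M[208]=26
XOR r2, r2, r3 → r2=18^26=8
ADD r6, r6, #4 → r6=208+4=212
ADD r0, r0, #1 → r0=2+1=3
CMP r0, #4  (cmp 3,4)
BLT again: taken
LDR r3, [r6] → r3=M[212]=22
XOR r2, r2, r3 → r2=8^22=30
ADD r6, r6, #4 → r6=212+4=216
ADD r0, r0, #1 → r0=3+1=4
CMP r0, #4  (cmp 4,4)
BLT again: not taken
STR r3, [200] → M[200]=22
halt.

216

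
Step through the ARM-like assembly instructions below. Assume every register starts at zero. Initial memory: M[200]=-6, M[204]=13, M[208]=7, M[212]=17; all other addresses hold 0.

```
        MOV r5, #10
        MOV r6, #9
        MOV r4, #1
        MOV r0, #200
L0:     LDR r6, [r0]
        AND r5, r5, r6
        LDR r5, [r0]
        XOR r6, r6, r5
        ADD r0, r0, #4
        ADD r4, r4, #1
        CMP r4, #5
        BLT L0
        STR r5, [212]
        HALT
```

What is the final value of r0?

216

r5=10
r6=9
r4=1
r0=200
r6=M[200]=-6
r5=10&(-6)=10
r5=M[200]=-6
r6=(-6)^(-6)=0
r0=200+4=204
r4=1+1=2
CMP r4, #5  (cmp 2,5)
BLT L0: taken
r6=M[204]=13
r5=(-6)&13=8
r5=M[204]=13
r6=13^13=0
r0=204+4=208
r4=2+1=3
CMP r4, #5  (cmp 3,5)
BLT L0: taken
r6=M[208]=7
r5=13&7=5
r5=M[208]=7
r6=7^7=0
r0=208+4=212
r4=3+1=4
CMP r4, #5  (cmp 4,5)
BLT L0: taken
r6=M[212]=17
r5=7&17=1
r5=M[212]=17
r6=17^17=0
r0=212+4=216
r4=4+1=5
CMP r4, #5  (cmp 5,5)
BLT L0: not taken
STR r5, [212] → M[212]=17
halt.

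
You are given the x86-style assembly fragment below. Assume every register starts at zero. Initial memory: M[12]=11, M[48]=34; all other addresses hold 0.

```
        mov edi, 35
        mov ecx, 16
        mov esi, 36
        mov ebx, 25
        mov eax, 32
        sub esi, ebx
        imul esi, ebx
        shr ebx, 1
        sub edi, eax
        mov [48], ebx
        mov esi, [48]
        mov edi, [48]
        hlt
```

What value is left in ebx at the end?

edi=35
ecx=16
esi=36
ebx=25
eax=32
esi=36-25=11
esi=11*25=275
ebx=25>>1=12
edi=35-32=3
mov [48], ebx → M[48]=12
esi=M[48]=12
edi=M[48]=12
halt.

12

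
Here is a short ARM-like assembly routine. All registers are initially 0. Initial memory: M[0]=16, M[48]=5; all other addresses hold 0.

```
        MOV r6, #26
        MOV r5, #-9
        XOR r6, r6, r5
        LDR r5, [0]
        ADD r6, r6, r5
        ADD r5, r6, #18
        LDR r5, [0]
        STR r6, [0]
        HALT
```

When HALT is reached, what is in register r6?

-3

MOV r6, #26 → r6=26
MOV r5, #-9 → r5=-9
XOR r6, r6, r5 → r6=26^(-9)=-19
LDR r5, [0] → r5=M[0]=16
ADD r6, r6, r5 → r6=(-19)+16=-3
ADD r5, r6, #18 → r5=(-3)+18=15
LDR r5, [0] → r5=M[0]=16
STR r6, [0] → M[0]=-3
halt.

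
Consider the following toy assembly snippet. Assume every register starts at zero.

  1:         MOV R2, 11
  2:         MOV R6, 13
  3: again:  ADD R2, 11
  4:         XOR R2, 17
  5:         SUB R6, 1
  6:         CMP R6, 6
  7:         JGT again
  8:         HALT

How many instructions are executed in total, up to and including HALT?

after MOV R2, 11: R2=11
after MOV R6, 13: R6=13
after ADD R2, 11: R2=11+11=22
after XOR R2, 17: R2=22^17=7
after SUB R6, 1: R6=13-1=12
CMP R6, 6  (cmp 12,6)
JGT again: taken
after ADD R2, 11: R2=7+11=18
after XOR R2, 17: R2=18^17=3
after SUB R6, 1: R6=12-1=11
CMP R6, 6  (cmp 11,6)
JGT again: taken
after ADD R2, 11: R2=3+11=14
after XOR R2, 17: R2=14^17=31
after SUB R6, 1: R6=11-1=10
CMP R6, 6  (cmp 10,6)
JGT again: taken
after ADD R2, 11: R2=31+11=42
after XOR R2, 17: R2=42^17=59
after SUB R6, 1: R6=10-1=9
CMP R6, 6  (cmp 9,6)
JGT again: taken
after ADD R2, 11: R2=59+11=70
after XOR R2, 17: R2=70^17=87
after SUB R6, 1: R6=9-1=8
CMP R6, 6  (cmp 8,6)
JGT again: taken
after ADD R2, 11: R2=87+11=98
after XOR R2, 17: R2=98^17=115
after SUB R6, 1: R6=8-1=7
CMP R6, 6  (cmp 7,6)
JGT again: taken
after ADD R2, 11: R2=115+11=126
after XOR R2, 17: R2=126^17=111
after SUB R6, 1: R6=7-1=6
CMP R6, 6  (cmp 6,6)
JGT again: not taken
halt.
Total executed instructions: 38.

38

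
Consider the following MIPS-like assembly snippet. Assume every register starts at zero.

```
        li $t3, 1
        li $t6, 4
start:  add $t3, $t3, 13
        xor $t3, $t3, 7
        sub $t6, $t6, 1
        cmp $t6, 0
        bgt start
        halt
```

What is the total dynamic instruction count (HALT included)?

li $t3, 1 → $t3=1
li $t6, 4 → $t6=4
add $t3, $t3, 13 → $t3=1+13=14
xor $t3, $t3, 7 → $t3=14^7=9
sub $t6, $t6, 1 → $t6=4-1=3
cmp $t6, 0  (cmp 3,0)
bgt start: taken
add $t3, $t3, 13 → $t3=9+13=22
xor $t3, $t3, 7 → $t3=22^7=17
sub $t6, $t6, 1 → $t6=3-1=2
cmp $t6, 0  (cmp 2,0)
bgt start: taken
add $t3, $t3, 13 → $t3=17+13=30
xor $t3, $t3, 7 → $t3=30^7=25
sub $t6, $t6, 1 → $t6=2-1=1
cmp $t6, 0  (cmp 1,0)
bgt start: taken
add $t3, $t3, 13 → $t3=25+13=38
xor $t3, $t3, 7 → $t3=38^7=33
sub $t6, $t6, 1 → $t6=1-1=0
cmp $t6, 0  (cmp 0,0)
bgt start: not taken
halt.
Total executed instructions: 23.

23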